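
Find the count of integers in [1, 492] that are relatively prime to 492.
160

492 = 2^2 × 3 × 41
φ(n) = n × ∏(1 - 1/p) for each prime p dividing n
φ(492) = 492 × (1 - 1/2) × (1 - 1/3) × (1 - 1/41) = 160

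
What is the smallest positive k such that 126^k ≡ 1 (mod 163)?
27

163 is prime, so ord(126) divides φ(163) = 162.
Divisors of 162: 1, 2, 3, 6, 9, 18, 27, 54, 81, 162.
Repeated squaring: 126^1 ≡ 126, 126^2 ≡ 65, 126^4 ≡ 150, 126^8 ≡ 6, 126^16 ≡ 36, 126^32 ≡ 155, 126^64 ≡ 64, 126^128 ≡ 21 (mod 163).
Test 126^d mod 163 for each divisor d in increasing order:
126^1 ≡ 126
126^2 ≡ 65
126^3 = 126^2·126^1 ≡ 40
126^6 = 126^4·126^2 ≡ 133
126^9 = 126^8·126^1 ≡ 104
126^18 = 126^16·126^2 ≡ 58
126^27 = 126^16·126^8·126^2·126^1 ≡ 1  ← first divisor giving 1
The order is 27.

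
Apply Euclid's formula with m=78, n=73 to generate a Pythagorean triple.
(755, 11388, 11413)

Euclid's formula: a = m² - n², b = 2mn, c = m² + n²
m = 78, n = 73
a = 78² - 73² = 6084 - 5329 = 755
b = 2 × 78 × 73 = 11388
c = 78² + 73² = 6084 + 5329 = 11413
Verification: 755² + 11388² = 570025 + 129686544 = 130256569 = 11413² ✓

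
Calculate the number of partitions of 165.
172389800255

p(n) counts ways to write n as a sum of positive integers (order ignored).
Euler's pentagonal recurrence: p(k) = p(k-1) + p(k-2) - p(k-5) - p(k-7) + p(k-12) + p(k-15) - ... (offsets j(3j∓1)/2, signs ++--, p(0)=1, p(<0)=0).
DP table for k = 0..164: p(0)=1, p(1)=1, p(2)=2, p(3)=3, p(4)=5, p(5)=7, p(6)=11, p(7)=15, p(8)=22, p(9)=30, p(10)=42, p(11)=56, p(12)=77, p(13)=101, p(14)=135, p(15)=176, p(16)=231, p(17)=297, p(18)=385, p(19)=490, p(20)=627, p(21)=792, p(22)=1002, p(23)=1255, p(24)=1575, p(25)=1958, p(26)=2436, p(27)=3010, p(28)=3718, p(29)=4565, p(30)=5604, p(31)=6842, p(32)=8349, p(33)=10143, p(34)=12310, p(35)=14883, p(36)=17977, p(37)=21637, p(38)=26015, p(39)=31185, p(40)=37338, p(41)=44583, p(42)=53174, p(43)=63261, p(44)=75175, p(45)=89134, p(46)=105558, p(47)=124754, p(48)=147273, p(49)=173525, p(50)=204226, p(51)=239943, p(52)=281589, p(53)=329931, p(54)=386155, p(55)=451276, p(56)=526823, p(57)=614154, p(58)=715220, p(59)=831820, p(60)=966467, p(61)=1121505, p(62)=1300156, p(63)=1505499, p(64)=1741630, p(65)=2012558, p(66)=2323520, p(67)=2679689, p(68)=3087735, p(69)=3554345, p(70)=4087968, p(71)=4697205, p(72)=5392783, p(73)=6185689, p(74)=7089500, p(75)=8118264, p(76)=9289091, p(77)=10619863, p(78)=12132164, p(79)=13848650, p(80)=15796476, p(81)=18004327, p(82)=20506255, p(83)=23338469, p(84)=26543660, p(85)=30167357, p(86)=34262962, p(87)=38887673, p(88)=44108109, p(89)=49995925, p(90)=56634173, p(91)=64112359, p(92)=72533807, p(93)=82010177, p(94)=92669720, p(95)=104651419, p(96)=118114304, p(97)=133230930, p(98)=150198136, p(99)=169229875, p(100)=190569292, p(101)=214481126, p(102)=241265379, p(103)=271248950, p(104)=304801365, p(105)=342325709, p(106)=384276336, p(107)=431149389, p(108)=483502844, p(109)=541946240, p(110)=607163746, p(111)=679903203, p(112)=761002156, p(113)=851376628, p(114)=952050665, p(115)=1064144451, p(116)=1188908248, p(117)=1327710076, p(118)=1482074143, p(119)=1653668665, p(120)=1844349560, p(121)=2056148051, p(122)=2291320912, p(123)=2552338241, p(124)=2841940500, p(125)=3163127352, p(126)=3519222692, p(127)=3913864295, p(128)=4351078600, p(129)=4835271870, p(130)=5371315400, p(131)=5964539504, p(132)=6620830889, p(133)=7346629512, p(134)=8149040695, p(135)=9035836076, p(136)=10015581680, p(137)=11097645016, p(138)=12292341831, p(139)=13610949895, p(140)=15065878135, p(141)=16670689208, p(142)=18440293320, p(143)=20390982757, p(144)=22540654445, p(145)=24908858009, p(146)=27517052599, p(147)=30388671978, p(148)=33549419497, p(149)=37027355200, p(150)=40853235313, p(151)=45060624582, p(152)=49686288421, p(153)=54770336324, p(154)=60356673280, p(155)=66493182097, p(156)=73232243759, p(157)=80630964769, p(158)=88751778802, p(159)=97662728555, p(160)=107438159466, p(161)=118159068427, p(162)=129913904637, p(163)=142798995930, p(164)=156919475295.
Final step: p(165) = p(164) + p(163) - p(160) - p(158) + p(153) + p(150) - p(143) - p(139) + p(130) + p(125) - p(114) - p(108) + p(95) + p(88) - p(73) - p(65) + p(48) + p(39) - p(20) - p(10)
= 156919475295 + 142798995930 - 107438159466 - 88751778802 + 54770336324 + 40853235313 - 20390982757 - 13610949895 + 5371315400 + 3163127352 - 952050665 - 483502844 + 104651419 + 44108109 - 6185689 - 2012558 + 147273 + 31185 - 627 - 42
= 172389800255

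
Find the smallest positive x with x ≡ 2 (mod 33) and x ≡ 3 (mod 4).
35

Using Chinese Remainder Theorem:
M = 33 × 4 = 132
M1 = 4, M2 = 33
y1 = 4^(-1) mod 33 = 25
y2 = 33^(-1) mod 4 = 1
x = (2×4×25 + 3×33×1) mod 132 = 35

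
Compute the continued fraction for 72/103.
[0; 1, 2, 3, 10]

Euclidean algorithm steps:
72 = 0 × 103 + 72
103 = 1 × 72 + 31
72 = 2 × 31 + 10
31 = 3 × 10 + 1
10 = 10 × 1 + 0
Continued fraction: [0; 1, 2, 3, 10]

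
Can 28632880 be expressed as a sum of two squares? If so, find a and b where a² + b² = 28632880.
Not possible

Factorization: 28632880 = 2^4 × 5 × 71^3
By Fermat: n is sum of two squares iff every prime p ≡ 3 (mod 4) appears to even power.
Prime(s) ≡ 3 (mod 4) with odd exponent: [(71, 3)]
Therefore 28632880 cannot be expressed as a² + b².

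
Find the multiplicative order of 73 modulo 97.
24

97 is prime, so ord(73) divides φ(97) = 96.
Divisors of 96: 1, 2, 3, 4, 6, 8, 12, 16, 24, 32, 48, 96.
Repeated squaring: 73^1 ≡ 73, 73^2 ≡ 91, 73^4 ≡ 36, 73^8 ≡ 35, 73^16 ≡ 61, 73^32 ≡ 35, 73^64 ≡ 61 (mod 97).
Test 73^d mod 97 for each divisor d in increasing order:
73^1 ≡ 73
73^2 ≡ 91
73^3 = 73^2·73^1 ≡ 47
73^4 ≡ 36
73^6 = 73^4·73^2 ≡ 75
73^8 ≡ 35
73^12 = 73^8·73^4 ≡ 96
73^16 ≡ 61
73^24 = 73^16·73^8 ≡ 1  ← first divisor giving 1
The order is 24.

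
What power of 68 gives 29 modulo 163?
43

Baby-step giant-step with step n = ⌈√163⌉ = 13.
Baby steps 68^j mod 163 (j:value) for j=0..12: 0:1, 1:68, 2:60, 3:5, 4:14, 5:137, 6:25, 7:70, 8:33, 9:125, 10:24, 11:2, 12:136.
Giant-step multiplier: 68^(-13) ≡ 68^(162-13) = 68^149 ≡ 72 (mod 163).
Giant steps γ_i = 29·72^i mod 163: γ_0=29, γ_1=132, γ_2=50, γ_3=14 (in table at j=4).
x = i·n + j = 3·13 + 4 = 43.
Check: 68^43 ≡ 29 (mod 163).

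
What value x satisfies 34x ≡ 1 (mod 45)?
4

gcd(34, 45) = 1, so the inverse exists.
Extended Euclidean algorithm on (45, 34):
45 = 1 × 34 + 11  ⟹  11 = (1)·45 + (-1)·34
34 = 3 × 11 + 1  ⟹  1 = (-3)·45 + (4)·34
So (4)·34 ≡ 1 (mod 45), i.e. 34^(-1) ≡ 4 (mod 45).
Check: 34 × 4 = 136 ≡ 1 (mod 45)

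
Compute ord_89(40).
44

89 is prime, so ord(40) divides φ(89) = 88.
Divisors of 88: 1, 2, 4, 8, 11, 22, 44, 88.
Repeated squaring: 40^1 ≡ 40, 40^2 ≡ 87, 40^4 ≡ 4, 40^8 ≡ 16, 40^16 ≡ 78, 40^32 ≡ 32, 40^64 ≡ 45 (mod 89).
Test 40^d mod 89 for each divisor d in increasing order:
40^1 ≡ 40
40^2 ≡ 87
40^4 ≡ 4
40^8 ≡ 16
40^11 = 40^8·40^2·40^1 ≡ 55
40^22 = 40^16·40^4·40^2 ≡ 88
40^44 = 40^32·40^8·40^4 ≡ 1  ← first divisor giving 1
The order is 44.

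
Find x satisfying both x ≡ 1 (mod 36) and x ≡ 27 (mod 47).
685

Using Chinese Remainder Theorem:
M = 36 × 47 = 1692
M1 = 47, M2 = 36
y1 = 47^(-1) mod 36 = 23
y2 = 36^(-1) mod 47 = 17
x = (1×47×23 + 27×36×17) mod 1692 = 685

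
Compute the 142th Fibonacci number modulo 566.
13

Matrix identity: Q^n = [[F_(n+1), F_n], [F_n, F_(n-1)]] with Q = [[1,1],[1,0]].
n = 142 = 10001110₂. Square-and-multiply, entries mod 566:
Q^1 = [[1,1],[1,0]]
Q^2 = (Q^1)² = [[2,1],[1,1]]
Q^4 = (Q^2)² = [[5,3],[3,2]]
Q^8 = (Q^4)² = [[34,21],[21,13]]
Q^17 = (Q^8)²·Q = [[320,465],[465,421]]
Q^35 = (Q^17)²·Q = [[404,533],[533,437]]
Q^71 = (Q^35)²·Q = [[146,165],[165,547]]
Q^142 = (Q^71)² = [[431,13],[13,418]]
F_142 mod 566 = Q^142[0][1] = 13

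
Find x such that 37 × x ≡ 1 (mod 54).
19

gcd(37, 54) = 1, so the inverse exists.
Extended Euclidean algorithm on (54, 37):
54 = 1 × 37 + 17  ⟹  17 = (1)·54 + (-1)·37
37 = 2 × 17 + 3  ⟹  3 = (-2)·54 + (3)·37
17 = 5 × 3 + 2  ⟹  2 = (11)·54 + (-16)·37
3 = 1 × 2 + 1  ⟹  1 = (-13)·54 + (19)·37
So (19)·37 ≡ 1 (mod 54), i.e. 37^(-1) ≡ 19 (mod 54).
Check: 37 × 19 = 703 ≡ 1 (mod 54)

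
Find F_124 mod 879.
45

Matrix identity: Q^n = [[F_(n+1), F_n], [F_n, F_(n-1)]] with Q = [[1,1],[1,0]].
n = 124 = 1111100₂. Square-and-multiply, entries mod 879:
Q^1 = [[1,1],[1,0]]
Q^3 = (Q^1)²·Q = [[3,2],[2,1]]
Q^7 = (Q^3)²·Q = [[21,13],[13,8]]
Q^15 = (Q^7)²·Q = [[108,610],[610,377]]
Q^31 = (Q^15)²·Q = [[147,520],[520,506]]
Q^62 = (Q^31)² = [[181,266],[266,794]]
Q^124 = (Q^62)² = [[674,45],[45,629]]
F_124 mod 879 = Q^124[0][1] = 45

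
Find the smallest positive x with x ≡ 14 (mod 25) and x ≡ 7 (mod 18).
439

Using Chinese Remainder Theorem:
M = 25 × 18 = 450
M1 = 18, M2 = 25
y1 = 18^(-1) mod 25 = 7
y2 = 25^(-1) mod 18 = 13
x = (14×18×7 + 7×25×13) mod 450 = 439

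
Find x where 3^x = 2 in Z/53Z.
49

Baby-step giant-step with step n = ⌈√53⌉ = 8.
Baby steps 3^j mod 53 (j:value) for j=0..7: 0:1, 1:3, 2:9, 3:27, 4:28, 5:31, 6:40, 7:14.
Giant-step multiplier: 3^(-8) ≡ 3^(52-8) = 3^44 ≡ 24 (mod 53).
Giant steps γ_i = 2·24^i mod 53: γ_0=2, γ_1=48, γ_2=39, γ_3=35, γ_4=45, γ_5=20, γ_6=3 (in table at j=1).
x = i·n + j = 6·8 + 1 = 49.
Check: 3^49 ≡ 2 (mod 53).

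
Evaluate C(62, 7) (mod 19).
0

Using Lucas' theorem:
Write n=62 and k=7 in base 19:
n in base 19: [3, 5]
k in base 19: [0, 7]
C(62,7) mod 19 = ∏ C(n_i, k_i) mod 19
Digit binomials (mod 19): C(3,0) = 1; C(5,7) = 0 (k_i > n_i)
Product: 1 × 0 = 0 ≡ 0 (mod 19)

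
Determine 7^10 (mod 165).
34

Repeated squaring. Binary of 10 = 1010.
7^1 ≡ 7 (mod 165); 7^2 ≡ 49 (mod 165); 7^4 ≡ 91 (mod 165); 7^8 ≡ 31 (mod 165)
7^10 = 7^2 × 7^8 ≡ 34 (mod 165)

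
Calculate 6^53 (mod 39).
15

Repeated squaring. Binary of 53 = 110101.
6^1 ≡ 6 (mod 39); 6^2 ≡ 36 (mod 39); 6^4 ≡ 9 (mod 39); 6^8 ≡ 3 (mod 39); 6^16 ≡ 9 (mod 39); 6^32 ≡ 3 (mod 39)
6^53 = 6^1 × 6^4 × 6^16 × 6^32 ≡ 15 (mod 39)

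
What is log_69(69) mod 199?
1

Baby-step giant-step with step n = ⌈√199⌉ = 15.
Baby steps 69^j mod 199 (j:value) for j=0..14: 0:1, 1:69, 2:184, 3:159, 4:26, 5:3, 6:8, 7:154, 8:79, 9:78, 10:9, 11:24, 12:64, 13:38, 14:35.
h = 69 is already in the table at j=1, so x = 1.
Check: 69^1 ≡ 69 (mod 199).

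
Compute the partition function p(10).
42

p(n) counts ways to write n as a sum of positive integers (order ignored).
Examples: 10; 9 + 1; 8 + 2; 8 + 1 + 1; 7 + 3; ... (42 total)
p(10) = 42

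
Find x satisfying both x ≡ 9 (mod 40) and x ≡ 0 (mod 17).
289

Using Chinese Remainder Theorem:
M = 40 × 17 = 680
M1 = 17, M2 = 40
y1 = 17^(-1) mod 40 = 33
y2 = 40^(-1) mod 17 = 3
x = (9×17×33 + 0×40×3) mod 680 = 289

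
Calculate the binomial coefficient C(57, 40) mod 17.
3

Using Lucas' theorem:
Write n=57 and k=40 in base 17:
n in base 17: [3, 6]
k in base 17: [2, 6]
C(57,40) mod 17 = ∏ C(n_i, k_i) mod 17
Digit binomials (mod 17): C(3,2) = 3; C(6,6) = 1
Product: 3 × 1 = 3 ≡ 3 (mod 17)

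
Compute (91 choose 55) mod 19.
0

Using Lucas' theorem:
Write n=91 and k=55 in base 19:
n in base 19: [4, 15]
k in base 19: [2, 17]
C(91,55) mod 19 = ∏ C(n_i, k_i) mod 19
Digit binomials (mod 19): C(4,2) = 6; C(15,17) = 0 (k_i > n_i)
Product: 6 × 0 = 0 ≡ 0 (mod 19)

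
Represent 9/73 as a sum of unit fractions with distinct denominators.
1/9 + 1/83 + 1/7791 + 1/70808504 + 1/10027688406627528

Greedy algorithm:
9/73: ceiling(73/9) = 9, use 1/9
8/657: ceiling(657/8) = 83, use 1/83
7/54531: ceiling(54531/7) = 7791, use 1/7791
2/141617007: ceiling(141617007/2) = 70808504, use 1/70808504
1/10027688406627528: ceiling(10027688406627528/1) = 10027688406627528, use 1/10027688406627528
Result: 9/73 = 1/9 + 1/83 + 1/7791 + 1/70808504 + 1/10027688406627528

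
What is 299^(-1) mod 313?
67

gcd(299, 313) = 1, so the inverse exists.
Extended Euclidean algorithm on (313, 299):
313 = 1 × 299 + 14  ⟹  14 = (1)·313 + (-1)·299
299 = 21 × 14 + 5  ⟹  5 = (-21)·313 + (22)·299
14 = 2 × 5 + 4  ⟹  4 = (43)·313 + (-45)·299
5 = 1 × 4 + 1  ⟹  1 = (-64)·313 + (67)·299
So (67)·299 ≡ 1 (mod 313), i.e. 299^(-1) ≡ 67 (mod 313).
Check: 299 × 67 = 20033 ≡ 1 (mod 313)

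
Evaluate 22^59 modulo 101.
20

Repeated squaring. Binary of 59 = 111011.
22^1 ≡ 22 (mod 101); 22^2 ≡ 80 (mod 101); 22^4 ≡ 37 (mod 101); 22^8 ≡ 56 (mod 101); 22^16 ≡ 5 (mod 101); 22^32 ≡ 25 (mod 101)
22^59 = 22^1 × 22^2 × 22^8 × 22^16 × 22^32 ≡ 20 (mod 101)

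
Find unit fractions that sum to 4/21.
1/6 + 1/42

Greedy algorithm:
4/21: ceiling(21/4) = 6, use 1/6
1/42: ceiling(42/1) = 42, use 1/42
Result: 4/21 = 1/6 + 1/42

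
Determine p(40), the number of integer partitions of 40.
37338

p(n) counts ways to write n as a sum of positive integers (order ignored).
Euler's pentagonal recurrence: p(k) = p(k-1) + p(k-2) - p(k-5) - p(k-7) + p(k-12) + p(k-15) - ... (offsets j(3j∓1)/2, signs ++--, p(0)=1, p(<0)=0).
DP table for k = 0..39: p(0)=1, p(1)=1, p(2)=2, p(3)=3, p(4)=5, p(5)=7, p(6)=11, p(7)=15, p(8)=22, p(9)=30, p(10)=42, p(11)=56, p(12)=77, p(13)=101, p(14)=135, p(15)=176, p(16)=231, p(17)=297, p(18)=385, p(19)=490, p(20)=627, p(21)=792, p(22)=1002, p(23)=1255, p(24)=1575, p(25)=1958, p(26)=2436, p(27)=3010, p(28)=3718, p(29)=4565, p(30)=5604, p(31)=6842, p(32)=8349, p(33)=10143, p(34)=12310, p(35)=14883, p(36)=17977, p(37)=21637, p(38)=26015, p(39)=31185.
Final step: p(40) = p(39) + p(38) - p(35) - p(33) + p(28) + p(25) - p(18) - p(14) + p(5) + p(0)
= 31185 + 26015 - 14883 - 10143 + 3718 + 1958 - 385 - 135 + 7 + 1
= 37338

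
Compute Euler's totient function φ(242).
110

242 = 2 × 11^2
φ(n) = n × ∏(1 - 1/p) for each prime p dividing n
φ(242) = 242 × (1 - 1/2) × (1 - 1/11) = 110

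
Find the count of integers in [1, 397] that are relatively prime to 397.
396

397 = 397
φ(n) = n × ∏(1 - 1/p) for each prime p dividing n
φ(397) = 397 × (1 - 1/397) = 396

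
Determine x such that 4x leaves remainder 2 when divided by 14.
x ≡ 4 (mod 7)

gcd(4, 14) = 2, which divides 2, so solutions exist.
Divide through by 2: 2x ≡ 1 (mod 7).
Find 2^(-1) mod 7 by the extended Euclidean algorithm:
7 = 3 × 2 + 1  ⟹  1 = (1)·7 + (-3)·2
So (-3)·2 ≡ 1 (mod 7), i.e. 2^(-1) ≡ -3 ≡ 4 (mod 7).
x ≡ 4 × 1 = 4 ≡ 4 (mod 7).
Check: 4 × 4 = 16 ≡ 2 (mod 14).
x ≡ 4 (mod 7), giving 2 solutions mod 14.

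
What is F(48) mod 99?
54

Matrix identity: Q^n = [[F_(n+1), F_n], [F_n, F_(n-1)]] with Q = [[1,1],[1,0]].
n = 48 = 110000₂. Square-and-multiply, entries mod 99:
Q^1 = [[1,1],[1,0]]
Q^3 = (Q^1)²·Q = [[3,2],[2,1]]
Q^6 = (Q^3)² = [[13,8],[8,5]]
Q^12 = (Q^6)² = [[35,45],[45,89]]
Q^24 = (Q^12)² = [[82,36],[36,46]]
Q^48 = (Q^24)² = [[1,54],[54,46]]
F_48 mod 99 = Q^48[0][1] = 54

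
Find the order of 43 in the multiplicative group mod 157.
156

157 is prime, so ord(43) divides φ(157) = 156.
Divisors of 156: 1, 2, 3, 4, 6, 12, 13, 26, 39, 52, 78, 156.
Repeated squaring: 43^1 ≡ 43, 43^2 ≡ 122, 43^4 ≡ 126, 43^8 ≡ 19, 43^16 ≡ 47, 43^32 ≡ 11, 43^64 ≡ 121, 43^128 ≡ 40 (mod 157).
Test 43^d mod 157 for each divisor d in increasing order:
43^1 ≡ 43
43^2 ≡ 122
43^3 = 43^2·43^1 ≡ 65
43^4 ≡ 126
43^6 = 43^4·43^2 ≡ 143
43^12 = 43^8·43^4 ≡ 39
43^13 = 43^8·43^4·43^1 ≡ 107
43^26 = 43^16·43^8·43^2 ≡ 145
43^39 = 43^32·43^4·43^2·43^1 ≡ 129
43^52 = 43^32·43^16·43^4 ≡ 144
43^78 = 43^64·43^8·43^4·43^2 ≡ 156
43^156 = 43^128·43^16·43^8·43^4 ≡ 1  ← first divisor giving 1
The order is 156.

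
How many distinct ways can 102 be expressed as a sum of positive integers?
241265379

p(n) counts ways to write n as a sum of positive integers (order ignored).
Euler's pentagonal recurrence: p(k) = p(k-1) + p(k-2) - p(k-5) - p(k-7) + p(k-12) + p(k-15) - ... (offsets j(3j∓1)/2, signs ++--, p(0)=1, p(<0)=0).
DP table for k = 0..101: p(0)=1, p(1)=1, p(2)=2, p(3)=3, p(4)=5, p(5)=7, p(6)=11, p(7)=15, p(8)=22, p(9)=30, p(10)=42, p(11)=56, p(12)=77, p(13)=101, p(14)=135, p(15)=176, p(16)=231, p(17)=297, p(18)=385, p(19)=490, p(20)=627, p(21)=792, p(22)=1002, p(23)=1255, p(24)=1575, p(25)=1958, p(26)=2436, p(27)=3010, p(28)=3718, p(29)=4565, p(30)=5604, p(31)=6842, p(32)=8349, p(33)=10143, p(34)=12310, p(35)=14883, p(36)=17977, p(37)=21637, p(38)=26015, p(39)=31185, p(40)=37338, p(41)=44583, p(42)=53174, p(43)=63261, p(44)=75175, p(45)=89134, p(46)=105558, p(47)=124754, p(48)=147273, p(49)=173525, p(50)=204226, p(51)=239943, p(52)=281589, p(53)=329931, p(54)=386155, p(55)=451276, p(56)=526823, p(57)=614154, p(58)=715220, p(59)=831820, p(60)=966467, p(61)=1121505, p(62)=1300156, p(63)=1505499, p(64)=1741630, p(65)=2012558, p(66)=2323520, p(67)=2679689, p(68)=3087735, p(69)=3554345, p(70)=4087968, p(71)=4697205, p(72)=5392783, p(73)=6185689, p(74)=7089500, p(75)=8118264, p(76)=9289091, p(77)=10619863, p(78)=12132164, p(79)=13848650, p(80)=15796476, p(81)=18004327, p(82)=20506255, p(83)=23338469, p(84)=26543660, p(85)=30167357, p(86)=34262962, p(87)=38887673, p(88)=44108109, p(89)=49995925, p(90)=56634173, p(91)=64112359, p(92)=72533807, p(93)=82010177, p(94)=92669720, p(95)=104651419, p(96)=118114304, p(97)=133230930, p(98)=150198136, p(99)=169229875, p(100)=190569292, p(101)=214481126.
Final step: p(102) = p(101) + p(100) - p(97) - p(95) + p(90) + p(87) - p(80) - p(76) + p(67) + p(62) - p(51) - p(45) + p(32) + p(25) - p(10) - p(2)
= 214481126 + 190569292 - 133230930 - 104651419 + 56634173 + 38887673 - 15796476 - 9289091 + 2679689 + 1300156 - 239943 - 89134 + 8349 + 1958 - 42 - 2
= 241265379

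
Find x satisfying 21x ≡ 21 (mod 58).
x ≡ 1 (mod 58)

gcd(21, 58) = 1, which divides 21, so solutions exist.
Find 21^(-1) mod 58 by the extended Euclidean algorithm:
58 = 2 × 21 + 16  ⟹  16 = (1)·58 + (-2)·21
21 = 1 × 16 + 5  ⟹  5 = (-1)·58 + (3)·21
16 = 3 × 5 + 1  ⟹  1 = (4)·58 + (-11)·21
So (-11)·21 ≡ 1 (mod 58), i.e. 21^(-1) ≡ -11 ≡ 47 (mod 58).
x ≡ 47 × 21 = 987 ≡ 1 (mod 58).
Check: 21 × 1 = 21 ≡ 21 (mod 58).
Unique solution: x ≡ 1 (mod 58)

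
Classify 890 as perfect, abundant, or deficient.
deficient

Proper divisors of 890: sum = 1 + 2 + 5 + 10 + 89 + 178 + 445 = 730
Since 730 < 890, 890 is deficient.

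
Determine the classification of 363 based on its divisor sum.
deficient

Proper divisors of 363: sum = 1 + 3 + 11 + 33 + 121 = 169
Since 169 < 363, 363 is deficient.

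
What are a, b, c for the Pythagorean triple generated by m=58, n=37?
(1995, 4292, 4733)

Euclid's formula: a = m² - n², b = 2mn, c = m² + n²
m = 58, n = 37
a = 58² - 37² = 3364 - 1369 = 1995
b = 2 × 58 × 37 = 4292
c = 58² + 37² = 3364 + 1369 = 4733
Verification: 1995² + 4292² = 3980025 + 18421264 = 22401289 = 4733² ✓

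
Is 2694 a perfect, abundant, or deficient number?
abundant

Proper divisors of 2694: sum = 1 + 2 + 3 + 6 + 449 + 898 + 1347 = 2706
Since 2706 > 2694, 2694 is abundant.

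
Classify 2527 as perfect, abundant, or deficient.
deficient

Proper divisors of 2527: sum = 1 + 7 + 19 + 133 + 361 = 521
Since 521 < 2527, 2527 is deficient.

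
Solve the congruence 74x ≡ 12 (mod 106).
x ≡ 46 (mod 53)

gcd(74, 106) = 2, which divides 12, so solutions exist.
Divide through by 2: 37x ≡ 6 (mod 53).
Find 37^(-1) mod 53 by the extended Euclidean algorithm:
53 = 1 × 37 + 16  ⟹  16 = (1)·53 + (-1)·37
37 = 2 × 16 + 5  ⟹  5 = (-2)·53 + (3)·37
16 = 3 × 5 + 1  ⟹  1 = (7)·53 + (-10)·37
So (-10)·37 ≡ 1 (mod 53), i.e. 37^(-1) ≡ -10 ≡ 43 (mod 53).
x ≡ 43 × 6 = 258 ≡ 46 (mod 53).
Check: 74 × 46 = 3404 ≡ 12 (mod 106).
x ≡ 46 (mod 53), giving 2 solutions mod 106.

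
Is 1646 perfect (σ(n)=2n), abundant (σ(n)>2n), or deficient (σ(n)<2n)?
deficient

Proper divisors of 1646: sum = 1 + 2 + 823 = 826
Since 826 < 1646, 1646 is deficient.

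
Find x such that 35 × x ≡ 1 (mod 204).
35

gcd(35, 204) = 1, so the inverse exists.
Extended Euclidean algorithm on (204, 35):
204 = 5 × 35 + 29  ⟹  29 = (1)·204 + (-5)·35
35 = 1 × 29 + 6  ⟹  6 = (-1)·204 + (6)·35
29 = 4 × 6 + 5  ⟹  5 = (5)·204 + (-29)·35
6 = 1 × 5 + 1  ⟹  1 = (-6)·204 + (35)·35
So (35)·35 ≡ 1 (mod 204), i.e. 35^(-1) ≡ 35 (mod 204).
Check: 35 × 35 = 1225 ≡ 1 (mod 204)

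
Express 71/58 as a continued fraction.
[1; 4, 2, 6]

Euclidean algorithm steps:
71 = 1 × 58 + 13
58 = 4 × 13 + 6
13 = 2 × 6 + 1
6 = 6 × 1 + 0
Continued fraction: [1; 4, 2, 6]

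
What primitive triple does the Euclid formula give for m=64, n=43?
(2247, 5504, 5945)

Euclid's formula: a = m² - n², b = 2mn, c = m² + n²
m = 64, n = 43
a = 64² - 43² = 4096 - 1849 = 2247
b = 2 × 64 × 43 = 5504
c = 64² + 43² = 4096 + 1849 = 5945
Verification: 2247² + 5504² = 5049009 + 30294016 = 35343025 = 5945² ✓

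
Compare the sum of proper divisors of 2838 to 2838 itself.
abundant

Proper divisors of 2838: sum = 1 + 2 + 3 + 6 + 11 + 22 + 33 + 43 + 66 + 86 + 129 + 258 + 473 + 946 + 1419 = 3498
Since 3498 > 2838, 2838 is abundant.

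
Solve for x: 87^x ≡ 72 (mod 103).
18

Baby-step giant-step with step n = ⌈√103⌉ = 11.
Baby steps 87^j mod 103 (j:value) for j=0..10: 0:1, 1:87, 2:50, 3:24, 4:28, 5:67, 6:61, 7:54, 8:63, 9:22, 10:60.
Giant-step multiplier: 87^(-11) ≡ 87^(102-11) = 87^91 ≡ 78 (mod 103).
Giant steps γ_i = 72·78^i mod 103: γ_0=72, γ_1=54 (in table at j=7).
x = i·n + j = 1·11 + 7 = 18.
Check: 87^18 ≡ 72 (mod 103).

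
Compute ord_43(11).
7

43 is prime, so ord(11) divides φ(43) = 42.
Divisors of 42: 1, 2, 3, 6, 7, 14, 21, 42.
Repeated squaring: 11^1 ≡ 11, 11^2 ≡ 35, 11^4 ≡ 21, 11^8 ≡ 11, 11^16 ≡ 35, 11^32 ≡ 21 (mod 43).
Test 11^d mod 43 for each divisor d in increasing order:
11^1 ≡ 11
11^2 ≡ 35
11^3 = 11^2·11^1 ≡ 41
11^6 = 11^4·11^2 ≡ 4
11^7 = 11^4·11^2·11^1 ≡ 1  ← first divisor giving 1
The order is 7.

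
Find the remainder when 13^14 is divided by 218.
203

Repeated squaring. Binary of 14 = 1110.
13^1 ≡ 13 (mod 218); 13^2 ≡ 169 (mod 218); 13^4 ≡ 3 (mod 218); 13^8 ≡ 9 (mod 218)
13^14 = 13^2 × 13^4 × 13^8 ≡ 203 (mod 218)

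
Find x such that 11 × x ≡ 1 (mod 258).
47

gcd(11, 258) = 1, so the inverse exists.
Extended Euclidean algorithm on (258, 11):
258 = 23 × 11 + 5  ⟹  5 = (1)·258 + (-23)·11
11 = 2 × 5 + 1  ⟹  1 = (-2)·258 + (47)·11
So (47)·11 ≡ 1 (mod 258), i.e. 11^(-1) ≡ 47 (mod 258).
Check: 11 × 47 = 517 ≡ 1 (mod 258)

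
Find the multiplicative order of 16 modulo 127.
7

127 is prime, so ord(16) divides φ(127) = 126.
Divisors of 126: 1, 2, 3, 6, 7, 9, 14, 18, 21, 42, 63, 126.
Repeated squaring: 16^1 ≡ 16, 16^2 ≡ 2, 16^4 ≡ 4, 16^8 ≡ 16, 16^16 ≡ 2, 16^32 ≡ 4, 16^64 ≡ 16 (mod 127).
Test 16^d mod 127 for each divisor d in increasing order:
16^1 ≡ 16
16^2 ≡ 2
16^3 = 16^2·16^1 ≡ 32
16^6 = 16^4·16^2 ≡ 8
16^7 = 16^4·16^2·16^1 ≡ 1  ← first divisor giving 1
The order is 7.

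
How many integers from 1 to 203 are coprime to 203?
168

203 = 7 × 29
φ(n) = n × ∏(1 - 1/p) for each prime p dividing n
φ(203) = 203 × (1 - 1/7) × (1 - 1/29) = 168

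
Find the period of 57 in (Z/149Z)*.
148

149 is prime, so ord(57) divides φ(149) = 148.
Divisors of 148: 1, 2, 4, 37, 74, 148.
Repeated squaring: 57^1 ≡ 57, 57^2 ≡ 120, 57^4 ≡ 96, 57^8 ≡ 127, 57^16 ≡ 37, 57^32 ≡ 28, 57^64 ≡ 39, 57^128 ≡ 31 (mod 149).
Test 57^d mod 149 for each divisor d in increasing order:
57^1 ≡ 57
57^2 ≡ 120
57^4 ≡ 96
57^37 = 57^32·57^4·57^1 ≡ 44
57^74 = 57^64·57^8·57^2 ≡ 148
57^148 = 57^128·57^16·57^4 ≡ 1  ← first divisor giving 1
The order is 148.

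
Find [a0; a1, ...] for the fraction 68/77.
[0; 1, 7, 1, 1, 4]

Euclidean algorithm steps:
68 = 0 × 77 + 68
77 = 1 × 68 + 9
68 = 7 × 9 + 5
9 = 1 × 5 + 4
5 = 1 × 4 + 1
4 = 4 × 1 + 0
Continued fraction: [0; 1, 7, 1, 1, 4]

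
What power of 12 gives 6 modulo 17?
11

Baby-step giant-step with step n = ⌈√17⌉ = 5.
Baby steps 12^j mod 17 (j:value) for j=0..4: 0:1, 1:12, 2:8, 3:11, 4:13.
Giant-step multiplier: 12^(-5) ≡ 12^(16-5) = 12^11 ≡ 6 (mod 17).
Giant steps γ_i = 6·6^i mod 17: γ_0=6, γ_1=2, γ_2=12 (in table at j=1).
x = i·n + j = 2·5 + 1 = 11.
Check: 12^11 ≡ 6 (mod 17).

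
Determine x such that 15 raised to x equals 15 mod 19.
1

Baby-step giant-step with step n = ⌈√19⌉ = 5.
Baby steps 15^j mod 19 (j:value) for j=0..4: 0:1, 1:15, 2:16, 3:12, 4:9.
h = 15 is already in the table at j=1, so x = 1.
Check: 15^1 ≡ 15 (mod 19).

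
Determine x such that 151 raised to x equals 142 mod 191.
171

Baby-step giant-step with step n = ⌈√191⌉ = 14.
Baby steps 151^j mod 191 (j:value) for j=0..13: 0:1, 1:151, 2:72, 3:176, 4:27, 5:66, 6:34, 7:168, 8:156, 9:63, 10:154, 11:143, 12:10, 13:173.
Giant-step multiplier: 151^(-14) ≡ 151^(190-14) = 151^176 ≡ 13 (mod 191).
Giant steps γ_i = 142·13^i mod 191: γ_0=142, γ_1=127, γ_2=123, γ_3=71, γ_4=159, γ_5=157, γ_6=131, γ_7=175, γ_8=174, γ_9=161, γ_10=183, γ_11=87, γ_12=176 (in table at j=3).
x = i·n + j = 12·14 + 3 = 171.
Check: 151^171 ≡ 142 (mod 191).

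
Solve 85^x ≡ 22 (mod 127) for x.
112

Baby-step giant-step with step n = ⌈√127⌉ = 12.
Baby steps 85^j mod 127 (j:value) for j=0..11: 0:1, 1:85, 2:113, 3:80, 4:69, 5:23, 6:50, 7:59, 8:62, 9:63, 10:21, 11:7.
Giant-step multiplier: 85^(-12) ≡ 85^(126-12) = 85^114 ≡ 73 (mod 127).
Giant steps γ_i = 22·73^i mod 127: γ_0=22, γ_1=82, γ_2=17, γ_3=98, γ_4=42, γ_5=18, γ_6=44, γ_7=37, γ_8=34, γ_9=69 (in table at j=4).
x = i·n + j = 9·12 + 4 = 112.
Check: 85^112 ≡ 22 (mod 127).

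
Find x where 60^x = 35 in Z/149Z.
114

Baby-step giant-step with step n = ⌈√149⌉ = 13.
Baby steps 60^j mod 149 (j:value) for j=0..12: 0:1, 1:60, 2:24, 3:99, 4:129, 5:141, 6:116, 7:106, 8:102, 9:11, 10:64, 11:115, 12:46.
Giant-step multiplier: 60^(-13) ≡ 60^(148-13) = 60^135 ≡ 128 (mod 149).
Giant steps γ_i = 35·128^i mod 149: γ_0=35, γ_1=10, γ_2=88, γ_3=89, γ_4=68, γ_5=62, γ_6=39, γ_7=75, γ_8=64 (in table at j=10).
x = i·n + j = 8·13 + 10 = 114.
Check: 60^114 ≡ 35 (mod 149).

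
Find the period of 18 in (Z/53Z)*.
52

53 is prime, so ord(18) divides φ(53) = 52.
Divisors of 52: 1, 2, 4, 13, 26, 52.
Repeated squaring: 18^1 ≡ 18, 18^2 ≡ 6, 18^4 ≡ 36, 18^8 ≡ 24, 18^16 ≡ 46, 18^32 ≡ 49 (mod 53).
Test 18^d mod 53 for each divisor d in increasing order:
18^1 ≡ 18
18^2 ≡ 6
18^4 ≡ 36
18^13 = 18^8·18^4·18^1 ≡ 23
18^26 = 18^16·18^8·18^2 ≡ 52
18^52 = 18^32·18^16·18^4 ≡ 1  ← first divisor giving 1
The order is 52.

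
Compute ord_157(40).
39

157 is prime, so ord(40) divides φ(157) = 156.
Divisors of 156: 1, 2, 3, 4, 6, 12, 13, 26, 39, 52, 78, 156.
Repeated squaring: 40^1 ≡ 40, 40^2 ≡ 30, 40^4 ≡ 115, 40^8 ≡ 37, 40^16 ≡ 113, 40^32 ≡ 52, 40^64 ≡ 35, 40^128 ≡ 126 (mod 157).
Test 40^d mod 157 for each divisor d in increasing order:
40^1 ≡ 40
40^2 ≡ 30
40^3 = 40^2·40^1 ≡ 101
40^4 ≡ 115
40^6 = 40^4·40^2 ≡ 153
40^12 = 40^8·40^4 ≡ 16
40^13 = 40^8·40^4·40^1 ≡ 12
40^26 = 40^16·40^8·40^2 ≡ 144
40^39 = 40^32·40^4·40^2·40^1 ≡ 1  ← first divisor giving 1
The order is 39.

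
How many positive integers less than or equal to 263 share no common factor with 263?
262

263 = 263
φ(n) = n × ∏(1 - 1/p) for each prime p dividing n
φ(263) = 263 × (1 - 1/263) = 262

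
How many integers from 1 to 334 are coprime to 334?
166

334 = 2 × 167
φ(n) = n × ∏(1 - 1/p) for each prime p dividing n
φ(334) = 334 × (1 - 1/2) × (1 - 1/167) = 166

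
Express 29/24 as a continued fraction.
[1; 4, 1, 4]

Euclidean algorithm steps:
29 = 1 × 24 + 5
24 = 4 × 5 + 4
5 = 1 × 4 + 1
4 = 4 × 1 + 0
Continued fraction: [1; 4, 1, 4]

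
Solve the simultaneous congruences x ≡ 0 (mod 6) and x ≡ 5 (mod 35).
180

Using Chinese Remainder Theorem:
M = 6 × 35 = 210
M1 = 35, M2 = 6
y1 = 35^(-1) mod 6 = 5
y2 = 6^(-1) mod 35 = 6
x = (0×35×5 + 5×6×6) mod 210 = 180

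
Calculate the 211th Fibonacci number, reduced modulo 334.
155

Matrix identity: Q^n = [[F_(n+1), F_n], [F_n, F_(n-1)]] with Q = [[1,1],[1,0]].
n = 211 = 11010011₂. Square-and-multiply, entries mod 334:
Q^1 = [[1,1],[1,0]]
Q^3 = (Q^1)²·Q = [[3,2],[2,1]]
Q^6 = (Q^3)² = [[13,8],[8,5]]
Q^13 = (Q^6)²·Q = [[43,233],[233,144]]
Q^26 = (Q^13)² = [[26,151],[151,209]]
Q^52 = (Q^26)² = [[97,81],[81,16]]
Q^105 = (Q^52)²·Q = [[73,272],[272,135]]
Q^211 = (Q^105)²·Q = [[285,155],[155,130]]
F_211 mod 334 = Q^211[0][1] = 155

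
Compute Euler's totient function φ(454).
226

454 = 2 × 227
φ(n) = n × ∏(1 - 1/p) for each prime p dividing n
φ(454) = 454 × (1 - 1/2) × (1 - 1/227) = 226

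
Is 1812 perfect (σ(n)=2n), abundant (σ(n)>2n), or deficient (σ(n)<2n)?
abundant

Proper divisors of 1812: sum = 1 + 2 + 3 + 4 + 6 + 12 + 151 + 302 + 453 + 604 + 906 = 2444
Since 2444 > 1812, 1812 is abundant.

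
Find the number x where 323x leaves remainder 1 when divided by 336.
155

gcd(323, 336) = 1, so the inverse exists.
Extended Euclidean algorithm on (336, 323):
336 = 1 × 323 + 13  ⟹  13 = (1)·336 + (-1)·323
323 = 24 × 13 + 11  ⟹  11 = (-24)·336 + (25)·323
13 = 1 × 11 + 2  ⟹  2 = (25)·336 + (-26)·323
11 = 5 × 2 + 1  ⟹  1 = (-149)·336 + (155)·323
So (155)·323 ≡ 1 (mod 336), i.e. 323^(-1) ≡ 155 (mod 336).
Check: 323 × 155 = 50065 ≡ 1 (mod 336)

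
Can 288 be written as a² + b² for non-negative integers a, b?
12² + 12² (a=12, b=12)

Factorization: 288 = 2^5 × 3^2
By Fermat: n is sum of two squares iff every prime p ≡ 3 (mod 4) appears to even power.
All primes ≡ 3 (mod 4) appear to even power.
Search a = 0, 1, 2, … for 288 - a² a perfect square: first hit at a = 12: 288 - 144 = 144 = 12².
288 = 12² + 12² = 144 + 144 ✓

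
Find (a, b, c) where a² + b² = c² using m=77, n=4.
(5913, 616, 5945)

Euclid's formula: a = m² - n², b = 2mn, c = m² + n²
m = 77, n = 4
a = 77² - 4² = 5929 - 16 = 5913
b = 2 × 77 × 4 = 616
c = 77² + 4² = 5929 + 16 = 5945
Verification: 5913² + 616² = 34963569 + 379456 = 35343025 = 5945² ✓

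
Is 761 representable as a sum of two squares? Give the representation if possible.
19² + 20² (a=19, b=20)

Factorization: 761 = 761
By Fermat: n is sum of two squares iff every prime p ≡ 3 (mod 4) appears to even power.
All primes ≡ 3 (mod 4) appear to even power.
Search a = 0, 1, 2, … for 761 - a² a perfect square: first hit at a = 19: 761 - 361 = 400 = 20².
761 = 19² + 20² = 361 + 400 ✓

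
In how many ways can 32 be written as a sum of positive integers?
8349

p(n) counts ways to write n as a sum of positive integers (order ignored).
Euler's pentagonal recurrence: p(k) = p(k-1) + p(k-2) - p(k-5) - p(k-7) + p(k-12) + p(k-15) - ... (offsets j(3j∓1)/2, signs ++--, p(0)=1, p(<0)=0).
DP table for k = 0..31: p(0)=1, p(1)=1, p(2)=2, p(3)=3, p(4)=5, p(5)=7, p(6)=11, p(7)=15, p(8)=22, p(9)=30, p(10)=42, p(11)=56, p(12)=77, p(13)=101, p(14)=135, p(15)=176, p(16)=231, p(17)=297, p(18)=385, p(19)=490, p(20)=627, p(21)=792, p(22)=1002, p(23)=1255, p(24)=1575, p(25)=1958, p(26)=2436, p(27)=3010, p(28)=3718, p(29)=4565, p(30)=5604, p(31)=6842.
Final step: p(32) = p(31) + p(30) - p(27) - p(25) + p(20) + p(17) - p(10) - p(6)
= 6842 + 5604 - 3010 - 1958 + 627 + 297 - 42 - 11
= 8349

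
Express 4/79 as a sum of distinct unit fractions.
1/20 + 1/1580

Greedy algorithm:
4/79: ceiling(79/4) = 20, use 1/20
1/1580: ceiling(1580/1) = 1580, use 1/1580
Result: 4/79 = 1/20 + 1/1580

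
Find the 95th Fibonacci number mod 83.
77

Matrix identity: Q^n = [[F_(n+1), F_n], [F_n, F_(n-1)]] with Q = [[1,1],[1,0]].
n = 95 = 1011111₂. Square-and-multiply, entries mod 83:
Q^1 = [[1,1],[1,0]]
Q^2 = (Q^1)² = [[2,1],[1,1]]
Q^5 = (Q^2)²·Q = [[8,5],[5,3]]
Q^11 = (Q^5)²·Q = [[61,6],[6,55]]
Q^23 = (Q^11)²·Q = [[54,22],[22,32]]
Q^47 = (Q^23)²·Q = [[63,80],[80,66]]
Q^95 = (Q^47)²·Q = [[22,77],[77,28]]
F_95 mod 83 = Q^95[0][1] = 77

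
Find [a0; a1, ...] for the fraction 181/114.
[1; 1, 1, 2, 2, 1, 6]

Euclidean algorithm steps:
181 = 1 × 114 + 67
114 = 1 × 67 + 47
67 = 1 × 47 + 20
47 = 2 × 20 + 7
20 = 2 × 7 + 6
7 = 1 × 6 + 1
6 = 6 × 1 + 0
Continued fraction: [1; 1, 1, 2, 2, 1, 6]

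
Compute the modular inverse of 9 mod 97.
54

gcd(9, 97) = 1, so the inverse exists.
Extended Euclidean algorithm on (97, 9):
97 = 10 × 9 + 7  ⟹  7 = (1)·97 + (-10)·9
9 = 1 × 7 + 2  ⟹  2 = (-1)·97 + (11)·9
7 = 3 × 2 + 1  ⟹  1 = (4)·97 + (-43)·9
So (-43)·9 ≡ 1 (mod 97), i.e. 9^(-1) ≡ -43 ≡ 54 (mod 97).
Check: 9 × 54 = 486 ≡ 1 (mod 97)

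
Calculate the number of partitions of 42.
53174

p(n) counts ways to write n as a sum of positive integers (order ignored).
Euler's pentagonal recurrence: p(k) = p(k-1) + p(k-2) - p(k-5) - p(k-7) + p(k-12) + p(k-15) - ... (offsets j(3j∓1)/2, signs ++--, p(0)=1, p(<0)=0).
DP table for k = 0..41: p(0)=1, p(1)=1, p(2)=2, p(3)=3, p(4)=5, p(5)=7, p(6)=11, p(7)=15, p(8)=22, p(9)=30, p(10)=42, p(11)=56, p(12)=77, p(13)=101, p(14)=135, p(15)=176, p(16)=231, p(17)=297, p(18)=385, p(19)=490, p(20)=627, p(21)=792, p(22)=1002, p(23)=1255, p(24)=1575, p(25)=1958, p(26)=2436, p(27)=3010, p(28)=3718, p(29)=4565, p(30)=5604, p(31)=6842, p(32)=8349, p(33)=10143, p(34)=12310, p(35)=14883, p(36)=17977, p(37)=21637, p(38)=26015, p(39)=31185, p(40)=37338, p(41)=44583.
Final step: p(42) = p(41) + p(40) - p(37) - p(35) + p(30) + p(27) - p(20) - p(16) + p(7) + p(2)
= 44583 + 37338 - 21637 - 14883 + 5604 + 3010 - 627 - 231 + 15 + 2
= 53174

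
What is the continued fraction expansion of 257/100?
[2; 1, 1, 3, 14]

Euclidean algorithm steps:
257 = 2 × 100 + 57
100 = 1 × 57 + 43
57 = 1 × 43 + 14
43 = 3 × 14 + 1
14 = 14 × 1 + 0
Continued fraction: [2; 1, 1, 3, 14]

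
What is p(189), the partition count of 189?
1527273599625

p(n) counts ways to write n as a sum of positive integers (order ignored).
Euler's pentagonal recurrence: p(k) = p(k-1) + p(k-2) - p(k-5) - p(k-7) + p(k-12) + p(k-15) - ... (offsets j(3j∓1)/2, signs ++--, p(0)=1, p(<0)=0).
DP table for k = 0..188: p(0)=1, p(1)=1, p(2)=2, p(3)=3, p(4)=5, p(5)=7, p(6)=11, p(7)=15, p(8)=22, p(9)=30, p(10)=42, p(11)=56, p(12)=77, p(13)=101, p(14)=135, p(15)=176, p(16)=231, p(17)=297, p(18)=385, p(19)=490, p(20)=627, p(21)=792, p(22)=1002, p(23)=1255, p(24)=1575, p(25)=1958, p(26)=2436, p(27)=3010, p(28)=3718, p(29)=4565, p(30)=5604, p(31)=6842, p(32)=8349, p(33)=10143, p(34)=12310, p(35)=14883, p(36)=17977, p(37)=21637, p(38)=26015, p(39)=31185, p(40)=37338, p(41)=44583, p(42)=53174, p(43)=63261, p(44)=75175, p(45)=89134, p(46)=105558, p(47)=124754, p(48)=147273, p(49)=173525, p(50)=204226, p(51)=239943, p(52)=281589, p(53)=329931, p(54)=386155, p(55)=451276, p(56)=526823, p(57)=614154, p(58)=715220, p(59)=831820, p(60)=966467, p(61)=1121505, p(62)=1300156, p(63)=1505499, p(64)=1741630, p(65)=2012558, p(66)=2323520, p(67)=2679689, p(68)=3087735, p(69)=3554345, p(70)=4087968, p(71)=4697205, p(72)=5392783, p(73)=6185689, p(74)=7089500, p(75)=8118264, p(76)=9289091, p(77)=10619863, p(78)=12132164, p(79)=13848650, p(80)=15796476, p(81)=18004327, p(82)=20506255, p(83)=23338469, p(84)=26543660, p(85)=30167357, p(86)=34262962, p(87)=38887673, p(88)=44108109, p(89)=49995925, p(90)=56634173, p(91)=64112359, p(92)=72533807, p(93)=82010177, p(94)=92669720, p(95)=104651419, p(96)=118114304, p(97)=133230930, p(98)=150198136, p(99)=169229875, p(100)=190569292, p(101)=214481126, p(102)=241265379, p(103)=271248950, p(104)=304801365, p(105)=342325709, p(106)=384276336, p(107)=431149389, p(108)=483502844, p(109)=541946240, p(110)=607163746, p(111)=679903203, p(112)=761002156, p(113)=851376628, p(114)=952050665, p(115)=1064144451, p(116)=1188908248, p(117)=1327710076, p(118)=1482074143, p(119)=1653668665, p(120)=1844349560, p(121)=2056148051, p(122)=2291320912, p(123)=2552338241, p(124)=2841940500, p(125)=3163127352, p(126)=3519222692, p(127)=3913864295, p(128)=4351078600, p(129)=4835271870, p(130)=5371315400, p(131)=5964539504, p(132)=6620830889, p(133)=7346629512, p(134)=8149040695, p(135)=9035836076, p(136)=10015581680, p(137)=11097645016, p(138)=12292341831, p(139)=13610949895, p(140)=15065878135, p(141)=16670689208, p(142)=18440293320, p(143)=20390982757, p(144)=22540654445, p(145)=24908858009, p(146)=27517052599, p(147)=30388671978, p(148)=33549419497, p(149)=37027355200, p(150)=40853235313, p(151)=45060624582, p(152)=49686288421, p(153)=54770336324, p(154)=60356673280, p(155)=66493182097, p(156)=73232243759, p(157)=80630964769, p(158)=88751778802, p(159)=97662728555, p(160)=107438159466, p(161)=118159068427, p(162)=129913904637, p(163)=142798995930, p(164)=156919475295, p(165)=172389800255, p(166)=189334822579, p(167)=207890420102, p(168)=228204732751, p(169)=250438925115, p(170)=274768617130, p(171)=301384802048, p(172)=330495499613, p(173)=362326859895, p(174)=397125074750, p(175)=435157697830, p(176)=476715857290, p(177)=522115831195, p(178)=571701605655, p(179)=625846753120, p(180)=684957390936, p(181)=749474411781, p(182)=819876908323, p(183)=896684817527, p(184)=980462880430, p(185)=1071823774337, p(186)=1171432692373, p(187)=1280011042268, p(188)=1398341745571.
Final step: p(189) = p(188) + p(187) - p(184) - p(182) + p(177) + p(174) - p(167) - p(163) + p(154) + p(149) - p(138) - p(132) + p(119) + p(112) - p(97) - p(89) + p(72) + p(63) - p(44) - p(34) + p(13) + p(2)
= 1398341745571 + 1280011042268 - 980462880430 - 819876908323 + 522115831195 + 397125074750 - 207890420102 - 142798995930 + 60356673280 + 37027355200 - 12292341831 - 6620830889 + 1653668665 + 761002156 - 133230930 - 49995925 + 5392783 + 1505499 - 75175 - 12310 + 101 + 2
= 1527273599625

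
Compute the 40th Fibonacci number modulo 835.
730

Matrix identity: Q^n = [[F_(n+1), F_n], [F_n, F_(n-1)]] with Q = [[1,1],[1,0]].
n = 40 = 101000₂. Square-and-multiply, entries mod 835:
Q^1 = [[1,1],[1,0]]
Q^2 = (Q^1)² = [[2,1],[1,1]]
Q^5 = (Q^2)²·Q = [[8,5],[5,3]]
Q^10 = (Q^5)² = [[89,55],[55,34]]
Q^20 = (Q^10)² = [[91,85],[85,6]]
Q^40 = (Q^20)² = [[476,730],[730,581]]
F_40 mod 835 = Q^40[0][1] = 730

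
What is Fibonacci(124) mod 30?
3

Matrix identity: Q^n = [[F_(n+1), F_n], [F_n, F_(n-1)]] with Q = [[1,1],[1,0]].
n = 124 = 1111100₂. Square-and-multiply, entries mod 30:
Q^1 = [[1,1],[1,0]]
Q^3 = (Q^1)²·Q = [[3,2],[2,1]]
Q^7 = (Q^3)²·Q = [[21,13],[13,8]]
Q^15 = (Q^7)²·Q = [[27,10],[10,17]]
Q^31 = (Q^15)²·Q = [[9,19],[19,20]]
Q^62 = (Q^31)² = [[22,11],[11,11]]
Q^124 = (Q^62)² = [[5,3],[3,2]]
F_124 mod 30 = Q^124[0][1] = 3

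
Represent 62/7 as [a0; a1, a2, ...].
[8; 1, 6]

Euclidean algorithm steps:
62 = 8 × 7 + 6
7 = 1 × 6 + 1
6 = 6 × 1 + 0
Continued fraction: [8; 1, 6]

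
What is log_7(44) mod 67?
17

Baby-step giant-step with step n = ⌈√67⌉ = 9.
Baby steps 7^j mod 67 (j:value) for j=0..8: 0:1, 1:7, 2:49, 3:8, 4:56, 5:57, 6:64, 7:46, 8:54.
Giant-step multiplier: 7^(-9) ≡ 7^(66-9) = 7^57 ≡ 53 (mod 67).
Giant steps γ_i = 44·53^i mod 67: γ_0=44, γ_1=54 (in table at j=8).
x = i·n + j = 1·9 + 8 = 17.
Check: 7^17 ≡ 44 (mod 67).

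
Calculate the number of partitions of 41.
44583

p(n) counts ways to write n as a sum of positive integers (order ignored).
Euler's pentagonal recurrence: p(k) = p(k-1) + p(k-2) - p(k-5) - p(k-7) + p(k-12) + p(k-15) - ... (offsets j(3j∓1)/2, signs ++--, p(0)=1, p(<0)=0).
DP table for k = 0..40: p(0)=1, p(1)=1, p(2)=2, p(3)=3, p(4)=5, p(5)=7, p(6)=11, p(7)=15, p(8)=22, p(9)=30, p(10)=42, p(11)=56, p(12)=77, p(13)=101, p(14)=135, p(15)=176, p(16)=231, p(17)=297, p(18)=385, p(19)=490, p(20)=627, p(21)=792, p(22)=1002, p(23)=1255, p(24)=1575, p(25)=1958, p(26)=2436, p(27)=3010, p(28)=3718, p(29)=4565, p(30)=5604, p(31)=6842, p(32)=8349, p(33)=10143, p(34)=12310, p(35)=14883, p(36)=17977, p(37)=21637, p(38)=26015, p(39)=31185, p(40)=37338.
Final step: p(41) = p(40) + p(39) - p(36) - p(34) + p(29) + p(26) - p(19) - p(15) + p(6) + p(1)
= 37338 + 31185 - 17977 - 12310 + 4565 + 2436 - 490 - 176 + 11 + 1
= 44583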